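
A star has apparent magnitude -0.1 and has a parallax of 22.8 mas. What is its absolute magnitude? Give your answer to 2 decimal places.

p = 22.8 mas = 0.0228″ → d = 1/p = 43.86 pc
5 log₁₀(d/10 pc) = 5 log₁₀(43.86) − 5 = 3.210
M = m − 5 log₁₀(d/10) = -0.1 − 3.210 = -3.310

M ≈ -3.31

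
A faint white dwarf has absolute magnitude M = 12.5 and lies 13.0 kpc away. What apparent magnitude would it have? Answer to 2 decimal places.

m ≈ 28.07

d = 13.0 kpc = 13000 pc
m = M + 5 log₁₀ d − 5 = 12.5 + 5·4.1139 − 5 = 28.070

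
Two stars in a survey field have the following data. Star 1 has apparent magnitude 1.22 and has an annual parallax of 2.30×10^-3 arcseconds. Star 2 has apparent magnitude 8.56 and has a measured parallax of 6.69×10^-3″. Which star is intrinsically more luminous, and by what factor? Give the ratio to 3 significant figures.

Star 1 is more luminous, by a factor of 7300.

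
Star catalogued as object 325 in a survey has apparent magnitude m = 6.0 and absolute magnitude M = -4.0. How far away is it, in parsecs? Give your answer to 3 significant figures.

μ = m − M = 10.000
m − M = 5 log₁₀ d − 5
log₁₀ d = (m − M)/5 + 1 = 3.0000
d = 10^3.0000 = 1000 pc

d ≈ 1000 pc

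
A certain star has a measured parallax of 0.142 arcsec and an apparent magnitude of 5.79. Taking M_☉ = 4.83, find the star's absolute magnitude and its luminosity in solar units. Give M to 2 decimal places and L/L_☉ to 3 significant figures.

d = 1/p = 1/0.142″ = 7.042 pc
M = m − 5 log₁₀ d + 5 = 5.79 − 5·0.8477 + 5 = 6.551
M − M_☉ = 6.551 − 4.83 = 1.721
L/L_☉ = 10^(−0.4 × 1.721) = 0.2048

M ≈ 6.55; L/L_☉ ≈ 0.205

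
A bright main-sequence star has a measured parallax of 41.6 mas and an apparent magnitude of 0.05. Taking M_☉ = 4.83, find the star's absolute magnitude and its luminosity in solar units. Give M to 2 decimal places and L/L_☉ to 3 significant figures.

M ≈ -1.85; L/L_☉ ≈ 472

d = 1/p = 1000/41.6 mas = 24.04 pc
M = m − 5 log₁₀ d + 5 = 0.05 − 5·1.3809 + 5 = -1.855
M − M_☉ = -1.855 − 4.83 = -6.685
L/L_☉ = 10^(−0.4 × -6.685) = 471.9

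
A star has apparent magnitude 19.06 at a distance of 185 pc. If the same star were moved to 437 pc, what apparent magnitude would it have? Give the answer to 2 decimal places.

m ≈ 20.93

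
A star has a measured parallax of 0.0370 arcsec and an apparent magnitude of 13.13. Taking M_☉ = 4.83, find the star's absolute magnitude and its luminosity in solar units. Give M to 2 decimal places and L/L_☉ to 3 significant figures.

M ≈ 10.97; L/L_☉ ≈ 3.50×10^-3

d = 1/p = 1/0.0370″ = 27.03 pc
M = m − 5 log₁₀ d + 5 = 13.13 − 5·1.4318 + 5 = 10.971
M − M_☉ = 10.971 − 4.83 = 6.141
L/L_☉ = 10^(−0.4 × 6.141) = 3.496×10^-3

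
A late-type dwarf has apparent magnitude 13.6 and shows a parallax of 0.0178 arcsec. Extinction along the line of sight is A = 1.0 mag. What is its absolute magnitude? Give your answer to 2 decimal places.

M ≈ 8.85

d = 1/p = 1/0.0178″ = 56.18 pc
5 log₁₀(d/10 pc) = 5 log₁₀(56.18) − 5 = 3.748
M = m − 5 log₁₀(d/10) − A = 13.6 − 3.748 − 1.0 = 8.852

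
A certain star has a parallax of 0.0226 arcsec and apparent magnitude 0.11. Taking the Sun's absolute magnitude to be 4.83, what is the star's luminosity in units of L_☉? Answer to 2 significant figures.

d = 1/p = 1/0.0226″ = 44.25 pc
M = m − 5 log₁₀ d + 5 = 0.11 − 5·1.6459 + 5 = -3.119
M − M_☉ = -3.119 − 4.83 = -7.949
L/L_☉ = 10^(−0.4 × -7.949) = 1513

L/L_☉ ≈ 1500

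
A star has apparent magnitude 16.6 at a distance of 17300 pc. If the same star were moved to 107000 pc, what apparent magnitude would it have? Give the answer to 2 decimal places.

m ≈ 20.56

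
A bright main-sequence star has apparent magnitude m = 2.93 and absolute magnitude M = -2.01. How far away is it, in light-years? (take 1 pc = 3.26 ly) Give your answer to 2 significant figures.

d ≈ 320 ly

μ = m − M = 4.940
m − M = 5 log₁₀ d − 5
log₁₀ d = (m − M)/5 + 1 = 1.9880
d = 10^1.9880 = 97.27 pc
= 317.1 ly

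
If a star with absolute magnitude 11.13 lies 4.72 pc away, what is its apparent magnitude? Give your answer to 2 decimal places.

m ≈ 9.50

m = M + 5 log₁₀ d − 5 = 11.13 + 5·0.6739 − 5 = 9.500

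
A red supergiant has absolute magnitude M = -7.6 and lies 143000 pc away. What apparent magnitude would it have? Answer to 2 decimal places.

m ≈ 13.18

m = M + 5 log₁₀ d − 5 = -7.6 + 5·5.1553 − 5 = 13.177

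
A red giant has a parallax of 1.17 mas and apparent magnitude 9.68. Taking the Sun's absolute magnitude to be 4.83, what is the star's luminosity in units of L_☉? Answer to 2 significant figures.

L/L_☉ ≈ 84

d = 1/p = 1000/1.17 mas = 854.7 pc
M = m − 5 log₁₀ d + 5 = 9.68 − 5·2.9318 + 5 = 0.021
M − M_☉ = 0.021 − 4.83 = -4.809
L/L_☉ = 10^(−0.4 × -4.809) = 83.87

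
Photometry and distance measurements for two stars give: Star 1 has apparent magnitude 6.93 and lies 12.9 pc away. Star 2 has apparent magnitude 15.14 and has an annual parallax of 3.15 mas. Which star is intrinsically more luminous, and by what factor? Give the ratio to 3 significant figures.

Star 1 is more luminous, by a factor of 3.18.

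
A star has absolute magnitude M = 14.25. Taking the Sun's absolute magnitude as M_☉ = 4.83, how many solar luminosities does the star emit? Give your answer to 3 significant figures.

M − M_☉ = 14.25 − 4.83 = 9.420
L/L_☉ = 10^(−0.4 (M − M_☉)) = 10^-3.768 = 1.706×10^-4

L/L_☉ ≈ 1.71×10^-4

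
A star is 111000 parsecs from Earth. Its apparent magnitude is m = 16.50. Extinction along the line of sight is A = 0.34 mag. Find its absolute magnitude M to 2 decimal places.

M ≈ -4.07

5 log₁₀(d/10 pc) = 5 log₁₀(111000) − 5 = 20.227
M = m − 5 log₁₀(d/10) − A = 16.50 − 20.227 − 0.34 = -4.067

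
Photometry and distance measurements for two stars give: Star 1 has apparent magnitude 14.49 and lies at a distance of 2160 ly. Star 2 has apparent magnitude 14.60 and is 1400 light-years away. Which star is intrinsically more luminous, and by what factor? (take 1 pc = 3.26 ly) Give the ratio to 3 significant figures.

Star 1: d = 2160 ly / 3.26 = 662.6 pc
Star 1: M = m − 5 log₁₀ d + 5 = 14.49 − 5·2.8212 + 5 = 5.384
Star 2: d = 1400 ly / 3.26 = 429.4 pc
Star 2: M = m − 5 log₁₀ d + 5 = 14.60 − 5·2.6329 + 5 = 6.435
ΔM = M_1 − M_2 = 5.384 − (6.435) = -1.052; smaller M is more luminous → Star 1.
L ratio = 10^(0.4 |ΔM|) = 10^0.421 = 2.634

Star 1 is more luminous, by a factor of 2.63.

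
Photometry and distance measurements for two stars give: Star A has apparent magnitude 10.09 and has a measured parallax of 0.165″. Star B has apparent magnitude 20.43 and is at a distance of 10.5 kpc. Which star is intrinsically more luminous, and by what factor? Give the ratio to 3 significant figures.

Star B is more luminous, by a factor of 219.

Star A: d = 1/p = 1/0.165″ = 6.061 pc
Star A: M = m − 5 log₁₀ d + 5 = 10.09 − 5·0.7825 + 5 = 11.177
Star B: d = 10.5 kpc = 10500 pc
Star B: M = m − 5 log₁₀ d + 5 = 20.43 − 5·4.0212 + 5 = 5.324
ΔM = M_A − M_B = 11.177 − (5.324) = 5.853; smaller M is more luminous → Star B.
L ratio = 10^(0.4 |ΔM|) = 10^2.341 = 219.5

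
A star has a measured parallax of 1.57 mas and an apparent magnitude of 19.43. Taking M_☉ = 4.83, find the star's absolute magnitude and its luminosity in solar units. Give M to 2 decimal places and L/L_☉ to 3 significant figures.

M ≈ 10.41; L/L_☉ ≈ 5.86×10^-3

d = 1/p = 1000/1.57 mas = 636.9 pc
M = m − 5 log₁₀ d + 5 = 19.43 − 5·2.8041 + 5 = 10.409
M − M_☉ = 10.409 − 4.83 = 5.579
L/L_☉ = 10^(−0.4 × 5.579) = 5.864×10^-3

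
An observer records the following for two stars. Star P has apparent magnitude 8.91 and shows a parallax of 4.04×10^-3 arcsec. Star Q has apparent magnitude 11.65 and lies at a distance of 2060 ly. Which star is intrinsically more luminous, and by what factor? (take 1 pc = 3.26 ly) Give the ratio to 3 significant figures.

Star P is more luminous, by a factor of 1.91.

Star P: d = 1/p = 1/4.04×10^-3″ = 247.5 pc
Star P: M = m − 5 log₁₀ d + 5 = 8.91 − 5·2.3936 + 5 = 1.942
Star Q: d = 2060 ly / 3.26 = 631.9 pc
Star Q: M = m − 5 log₁₀ d + 5 = 11.65 − 5·2.8006 + 5 = 2.647
ΔM = M_P − M_Q = 1.942 − (2.647) = -0.705; smaller M is more luminous → Star P.
L ratio = 10^(0.4 |ΔM|) = 10^0.282 = 1.914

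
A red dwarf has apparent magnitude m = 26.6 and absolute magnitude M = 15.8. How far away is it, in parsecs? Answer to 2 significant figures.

d ≈ 1400 pc

Distance modulus: m − M = 26.6 − (15.8) = 10.800
m − M = 5 log₁₀ d − 5
log₁₀ d = (m − M)/5 + 1 = 3.1600
d = 10^3.1600 = 1445 pc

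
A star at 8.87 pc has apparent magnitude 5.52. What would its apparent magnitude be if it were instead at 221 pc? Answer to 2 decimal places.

m ≈ 12.50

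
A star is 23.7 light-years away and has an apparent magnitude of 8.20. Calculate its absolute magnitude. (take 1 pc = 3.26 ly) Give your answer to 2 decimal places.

M ≈ 8.89

d = 23.7 ly / 3.26 = 7.270 pc
5 log₁₀(d/10 pc) = 5 log₁₀(7.270) − 5 = -0.692
M = m − 5 log₁₀(d/10) = 8.20 + 0.692 = 8.892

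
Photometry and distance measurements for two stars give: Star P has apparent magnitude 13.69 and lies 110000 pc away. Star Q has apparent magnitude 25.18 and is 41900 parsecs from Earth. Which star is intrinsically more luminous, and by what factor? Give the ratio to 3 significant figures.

Star P: M = m − 5 log₁₀ d + 5 = 13.69 − 5·5.0414 + 5 = -6.517
Star Q: M = m − 5 log₁₀ d + 5 = 25.18 − 5·4.6222 + 5 = 7.069
ΔM = M_P − M_Q = -6.517 − (7.069) = -13.586; smaller M is more luminous → Star P.
L ratio = 10^(0.4 |ΔM|) = 10^5.434 = 271900

Star P is more luminous, by a factor of 272000.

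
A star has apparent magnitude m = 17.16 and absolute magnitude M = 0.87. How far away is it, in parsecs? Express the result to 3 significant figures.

Distance modulus: m − M = 17.16 − (0.87) = 16.290
m − M = 5 log₁₀ d − 5
log₁₀ d = (m − M)/5 + 1 = 4.2580
d = 10^4.2580 = 18110 pc

d ≈ 18100 pc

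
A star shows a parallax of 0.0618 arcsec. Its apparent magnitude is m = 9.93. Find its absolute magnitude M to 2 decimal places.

d = 1/p = 1/0.0618″ = 16.18 pc
5 log₁₀(d/10 pc) = 5 log₁₀(16.18) − 5 = 1.045
M = m − 5 log₁₀(d/10) = 9.93 − 1.045 = 8.885

M ≈ 8.88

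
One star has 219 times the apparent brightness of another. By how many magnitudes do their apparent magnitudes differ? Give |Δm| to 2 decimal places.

|Δm| ≈ 5.85

Pogson: Δm = −2.5 log₁₀(ratio) = −2.5 log₁₀(219) = −2.5 × 2.3404 = -5.851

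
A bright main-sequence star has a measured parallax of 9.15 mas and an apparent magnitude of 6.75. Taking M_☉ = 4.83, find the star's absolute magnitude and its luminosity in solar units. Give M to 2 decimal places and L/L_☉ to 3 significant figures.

M ≈ 1.56; L/L_☉ ≈ 20.4

d = 1/p = 1000/9.15 mas = 109.3 pc
M = m − 5 log₁₀ d + 5 = 6.75 − 5·2.0386 + 5 = 1.557
M − M_☉ = 1.557 − 4.83 = -3.273
L/L_☉ = 10^(−0.4 × -3.273) = 20.38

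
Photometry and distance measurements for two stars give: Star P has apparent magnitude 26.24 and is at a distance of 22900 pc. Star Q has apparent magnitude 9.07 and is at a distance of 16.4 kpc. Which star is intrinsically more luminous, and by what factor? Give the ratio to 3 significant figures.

Star Q is more luminous, by a factor of 3.78×10^6.

Star P: M = m − 5 log₁₀ d + 5 = 26.24 − 5·4.3598 + 5 = 9.441
Star Q: d = 16.4 kpc = 16400 pc
Star Q: M = m − 5 log₁₀ d + 5 = 9.07 − 5·4.2148 + 5 = -7.004
ΔM = M_P − M_Q = 9.441 − (-7.004) = 16.445; smaller M is more luminous → Star Q.
L ratio = 10^(0.4 |ΔM|) = 10^6.578 = 3.785×10^6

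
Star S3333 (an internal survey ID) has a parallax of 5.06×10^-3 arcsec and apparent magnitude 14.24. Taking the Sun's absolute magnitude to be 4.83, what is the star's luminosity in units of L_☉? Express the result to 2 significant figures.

L/L_☉ ≈ 0.067

d = 1/p = 1/5.06×10^-3″ = 197.6 pc
M = m − 5 log₁₀ d + 5 = 14.24 − 5·2.2958 + 5 = 7.761
M − M_☉ = 7.761 − 4.83 = 2.931
L/L_☉ = 10^(−0.4 × 2.931) = 0.06725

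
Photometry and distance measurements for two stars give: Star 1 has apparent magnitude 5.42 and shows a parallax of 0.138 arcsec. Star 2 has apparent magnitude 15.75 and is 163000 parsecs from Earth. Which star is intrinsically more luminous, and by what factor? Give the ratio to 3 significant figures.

Star 2 is more luminous, by a factor of 37300.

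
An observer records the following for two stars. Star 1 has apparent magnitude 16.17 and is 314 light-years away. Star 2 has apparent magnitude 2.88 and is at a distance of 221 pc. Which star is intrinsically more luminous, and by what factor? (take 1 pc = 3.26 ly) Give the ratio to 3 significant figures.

Star 2 is more luminous, by a factor of 1.09×10^6.

Star 1: d = 314 ly / 3.26 = 96.32 pc
Star 1: M = m − 5 log₁₀ d + 5 = 16.17 − 5·1.9837 + 5 = 11.251
Star 2: M = m − 5 log₁₀ d + 5 = 2.88 − 5·2.3444 + 5 = -3.842
ΔM = M_1 − M_2 = 11.251 − (-3.842) = 15.093; smaller M is more luminous → Star 2.
L ratio = 10^(0.4 |ΔM|) = 10^6.037 = 1.090×10^6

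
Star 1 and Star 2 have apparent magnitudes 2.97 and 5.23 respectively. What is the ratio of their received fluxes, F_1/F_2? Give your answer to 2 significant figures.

F_1/F_2 ≈ 8.0

Magnitude difference = -2.26
Flux ratio = 10^(−0.4 Δm) = 10^(−0.4 × -2.26) = 10^0.904 = 8.017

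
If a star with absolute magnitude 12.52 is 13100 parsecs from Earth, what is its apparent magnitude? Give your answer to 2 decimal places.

m ≈ 28.11

m = M + 5 log₁₀ d − 5 = 12.52 + 5·4.1173 − 5 = 28.106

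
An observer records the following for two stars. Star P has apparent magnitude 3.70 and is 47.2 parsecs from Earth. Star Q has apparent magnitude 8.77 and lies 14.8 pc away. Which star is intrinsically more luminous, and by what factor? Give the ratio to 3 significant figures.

Star P: M = m − 5 log₁₀ d + 5 = 3.70 − 5·1.6739 + 5 = 0.330
Star Q: M = m − 5 log₁₀ d + 5 = 8.77 − 5·1.1703 + 5 = 7.919
ΔM = M_P − M_Q = 0.330 − (7.919) = -7.588; smaller M is more luminous → Star P.
L ratio = 10^(0.4 |ΔM|) = 10^3.035 = 1085

Star P is more luminous, by a factor of 1080.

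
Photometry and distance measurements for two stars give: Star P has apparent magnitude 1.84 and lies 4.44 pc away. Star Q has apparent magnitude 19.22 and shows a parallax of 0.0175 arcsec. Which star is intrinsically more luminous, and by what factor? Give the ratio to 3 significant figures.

Star P is more luminous, by a factor of 54100.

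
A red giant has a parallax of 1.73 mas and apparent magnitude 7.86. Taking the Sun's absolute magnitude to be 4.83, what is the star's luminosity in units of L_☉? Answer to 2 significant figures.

d = 1/p = 1000/1.73 mas = 578.0 pc
M = m − 5 log₁₀ d + 5 = 7.86 − 5·2.7620 + 5 = -0.950
M − M_☉ = -0.950 − 4.83 = -5.780
L/L_☉ = 10^(−0.4 × -5.780) = 205.1

L/L_☉ ≈ 210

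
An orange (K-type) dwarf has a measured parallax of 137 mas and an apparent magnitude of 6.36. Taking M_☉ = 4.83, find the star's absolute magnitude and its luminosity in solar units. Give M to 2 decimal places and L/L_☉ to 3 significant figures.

M ≈ 7.04; L/L_☉ ≈ 0.130

d = 1/p = 1000/137 mas = 7.299 pc
M = m − 5 log₁₀ d + 5 = 6.36 − 5·0.8633 + 5 = 7.044
M − M_☉ = 7.044 − 4.83 = 2.214
L/L_☉ = 10^(−0.4 × 2.214) = 0.1302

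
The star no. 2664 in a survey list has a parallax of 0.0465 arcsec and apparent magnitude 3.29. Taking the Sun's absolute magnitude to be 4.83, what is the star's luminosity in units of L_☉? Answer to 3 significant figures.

L/L_☉ ≈ 19.1

d = 1/p = 1/0.0465″ = 21.51 pc
M = m − 5 log₁₀ d + 5 = 3.29 − 5·1.3325 + 5 = 1.627
M − M_☉ = 1.627 − 4.83 = -3.203
L/L_☉ = 10^(−0.4 × -3.203) = 19.10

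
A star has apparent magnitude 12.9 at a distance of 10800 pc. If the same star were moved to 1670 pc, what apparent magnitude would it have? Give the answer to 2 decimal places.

m ≈ 8.85

Flux ∝ 1/d², so Δm = 5 log₁₀(d₂/d₁) = 5 log₁₀(1670/10800) = -4.054
m₂ = m₁ + Δm = 12.9 + (-4.054) = 8.846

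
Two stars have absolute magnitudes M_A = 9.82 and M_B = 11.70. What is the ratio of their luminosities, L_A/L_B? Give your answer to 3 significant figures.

ΔM = M_A − M_B = -1.88
L_A/L_B = 10^(−0.4 ΔM) = 10^0.752 = 5.649

L_A/L_B ≈ 5.65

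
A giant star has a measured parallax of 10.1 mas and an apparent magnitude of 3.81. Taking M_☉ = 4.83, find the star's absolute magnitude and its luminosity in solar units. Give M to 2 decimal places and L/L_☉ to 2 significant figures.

d = 1/p = 1000/10.1 mas = 99.01 pc
M = m − 5 log₁₀ d + 5 = 3.81 − 5·1.9957 + 5 = -1.168
M − M_☉ = -1.168 − 4.83 = -5.998
L/L_☉ = 10^(−0.4 × -5.998) = 250.8

M ≈ -1.17; L/L_☉ ≈ 250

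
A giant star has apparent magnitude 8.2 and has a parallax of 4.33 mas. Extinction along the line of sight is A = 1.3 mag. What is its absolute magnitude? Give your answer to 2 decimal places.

p = 4.33 mas = 4.33×10^-3″ → d = 1/p = 230.9 pc
5 log₁₀(d/10 pc) = 5 log₁₀(230.9) − 5 = 6.818
M = m − 5 log₁₀(d/10) − A = 8.2 − 6.818 − 1.3 = 0.082

M ≈ 0.08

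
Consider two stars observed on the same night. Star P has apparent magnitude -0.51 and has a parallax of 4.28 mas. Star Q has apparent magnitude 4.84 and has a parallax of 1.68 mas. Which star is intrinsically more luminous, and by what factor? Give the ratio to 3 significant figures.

Star P is more luminous, by a factor of 21.3.

Star P: p = 4.28 mas = 4.28×10^-3″ → d = 1/p = 233.6 pc
Star P: M = m − 5 log₁₀ d + 5 = -0.51 − 5·2.3686 + 5 = -7.353
Star Q: p = 1.68 mas = 1.68×10^-3″ → d = 1/p = 595.2 pc
Star Q: M = m − 5 log₁₀ d + 5 = 4.84 − 5·2.7747 + 5 = -4.033
ΔM = M_P − M_Q = -7.353 − (-4.033) = -3.319; smaller M is more luminous → Star P.
L ratio = 10^(0.4 |ΔM|) = 10^1.328 = 21.27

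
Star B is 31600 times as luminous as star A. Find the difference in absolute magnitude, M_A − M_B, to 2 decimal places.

M_A − M_B ≈ 11.25

Pogson: ΔM = −2.5 log₁₀(ratio) = −2.5 log₁₀(31600) = −2.5 × 4.4997 = -11.249
Star B is brighter so has the smaller magnitude: M_A − M_B is positive.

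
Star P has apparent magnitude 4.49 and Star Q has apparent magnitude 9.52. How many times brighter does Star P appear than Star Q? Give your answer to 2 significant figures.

Δm = 4.49 − (9.52) = -5.03
Flux ratio = 10^(−0.4 Δm) = 10^(−0.4 × -5.03) = 10^2.012 = 102.8

100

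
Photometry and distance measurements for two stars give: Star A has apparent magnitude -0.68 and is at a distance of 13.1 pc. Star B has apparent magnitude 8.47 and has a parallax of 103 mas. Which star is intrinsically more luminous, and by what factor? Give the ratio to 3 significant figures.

Star A is more luminous, by a factor of 8320.

Star A: M = m − 5 log₁₀ d + 5 = -0.68 − 5·1.1173 + 5 = -1.266
Star B: p = 103 mas = 0.103″ → d = 1/p = 9.709 pc
Star B: M = m − 5 log₁₀ d + 5 = 8.47 − 5·0.9872 + 5 = 8.534
ΔM = M_A − M_B = -1.266 − (8.534) = -9.801; smaller M is more luminous → Star A.
L ratio = 10^(0.4 |ΔM|) = 10^3.920 = 8322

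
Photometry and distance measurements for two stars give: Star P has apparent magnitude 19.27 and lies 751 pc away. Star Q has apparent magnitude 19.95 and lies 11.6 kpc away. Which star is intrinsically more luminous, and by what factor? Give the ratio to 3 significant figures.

Star P: M = m − 5 log₁₀ d + 5 = 19.27 − 5·2.8756 + 5 = 9.892
Star Q: d = 11.6 kpc = 11600 pc
Star Q: M = m − 5 log₁₀ d + 5 = 19.95 − 5·4.0645 + 5 = 4.628
ΔM = M_P − M_Q = 9.892 − (4.628) = 5.264; smaller M is more luminous → Star Q.
L ratio = 10^(0.4 |ΔM|) = 10^2.106 = 127.5

Star Q is more luminous, by a factor of 128.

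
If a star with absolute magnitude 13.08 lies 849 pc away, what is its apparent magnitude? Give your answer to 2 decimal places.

m = M + 5 log₁₀ d − 5 = 13.08 + 5·2.9289 − 5 = 22.725

m ≈ 22.72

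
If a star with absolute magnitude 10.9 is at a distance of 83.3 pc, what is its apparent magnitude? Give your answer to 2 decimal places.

m = M + 5 log₁₀ d − 5 = 10.9 + 5·1.9206 − 5 = 15.503

m ≈ 15.50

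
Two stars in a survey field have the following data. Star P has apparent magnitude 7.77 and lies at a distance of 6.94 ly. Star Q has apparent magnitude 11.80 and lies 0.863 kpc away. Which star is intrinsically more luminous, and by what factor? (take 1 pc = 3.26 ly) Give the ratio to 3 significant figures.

Star Q is more luminous, by a factor of 4020.

Star P: d = 6.94 ly / 3.26 = 2.129 pc
Star P: M = m − 5 log₁₀ d + 5 = 7.77 − 5·0.3281 + 5 = 11.129
Star Q: d = 0.863 kpc = 863.0 pc
Star Q: M = m − 5 log₁₀ d + 5 = 11.80 − 5·2.9360 + 5 = 2.120
ΔM = M_P − M_Q = 11.129 − (2.120) = 9.009; smaller M is more luminous → Star Q.
L ratio = 10^(0.4 |ΔM|) = 10^3.604 = 4015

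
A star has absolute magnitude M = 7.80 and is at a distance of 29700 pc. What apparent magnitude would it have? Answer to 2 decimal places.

m ≈ 25.16

m = M + 5 log₁₀ d − 5 = 7.80 + 5·4.4728 − 5 = 25.164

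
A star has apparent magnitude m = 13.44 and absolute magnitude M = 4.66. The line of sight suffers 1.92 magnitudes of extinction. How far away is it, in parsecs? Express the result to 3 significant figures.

m − M = 5 log₁₀(d/10 pc) + A  ⇒  13.44 − (4.66) − 1.92 = 5 log₁₀(d/10)
6.860 = 5 log₁₀(d/10)
log₁₀ d = (m − M − A)/5 + 1 = 2.3720
d = 10^2.3720 = 235.5 pc

d ≈ 236 pc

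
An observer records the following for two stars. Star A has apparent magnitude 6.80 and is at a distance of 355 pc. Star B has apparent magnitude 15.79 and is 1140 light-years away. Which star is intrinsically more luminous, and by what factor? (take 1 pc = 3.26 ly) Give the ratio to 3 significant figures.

Star A is more luminous, by a factor of 4070.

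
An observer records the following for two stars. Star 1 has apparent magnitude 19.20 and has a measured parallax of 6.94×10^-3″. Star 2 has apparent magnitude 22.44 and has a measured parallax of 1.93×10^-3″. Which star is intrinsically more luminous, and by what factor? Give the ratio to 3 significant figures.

Star 1 is more luminous, by a factor of 1.53.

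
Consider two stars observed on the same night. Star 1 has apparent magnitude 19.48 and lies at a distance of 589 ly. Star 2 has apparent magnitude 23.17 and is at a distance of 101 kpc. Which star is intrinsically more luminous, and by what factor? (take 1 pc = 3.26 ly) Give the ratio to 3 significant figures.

Star 2 is more luminous, by a factor of 10400.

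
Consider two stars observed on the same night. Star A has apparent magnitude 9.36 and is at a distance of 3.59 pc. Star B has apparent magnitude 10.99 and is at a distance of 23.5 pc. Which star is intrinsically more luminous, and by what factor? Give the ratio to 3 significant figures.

Star B is more luminous, by a factor of 9.55.

Star A: M = m − 5 log₁₀ d + 5 = 9.36 − 5·0.5551 + 5 = 11.585
Star B: M = m − 5 log₁₀ d + 5 = 10.99 − 5·1.3711 + 5 = 9.135
ΔM = M_A − M_B = 11.585 − (9.135) = 2.450; smaller M is more luminous → Star B.
L ratio = 10^(0.4 |ΔM|) = 10^0.980 = 9.549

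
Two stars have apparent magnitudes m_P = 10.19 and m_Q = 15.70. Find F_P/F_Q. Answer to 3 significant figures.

Δm = 10.19 − (15.70) = -5.51
Flux ratio = 10^(−0.4 Δm) = 10^(−0.4 × -5.51) = 10^2.204 = 160.0

F_P/F_Q ≈ 160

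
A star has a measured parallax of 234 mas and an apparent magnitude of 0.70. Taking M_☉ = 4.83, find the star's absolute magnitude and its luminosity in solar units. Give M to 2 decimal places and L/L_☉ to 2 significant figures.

M ≈ 2.55; L/L_☉ ≈ 8.2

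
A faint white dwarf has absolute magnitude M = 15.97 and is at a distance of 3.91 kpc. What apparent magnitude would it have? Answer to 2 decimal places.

m ≈ 28.93

d = 3.91 kpc = 3910 pc
m = M + 5 log₁₀ d − 5 = 15.97 + 5·3.5922 − 5 = 28.931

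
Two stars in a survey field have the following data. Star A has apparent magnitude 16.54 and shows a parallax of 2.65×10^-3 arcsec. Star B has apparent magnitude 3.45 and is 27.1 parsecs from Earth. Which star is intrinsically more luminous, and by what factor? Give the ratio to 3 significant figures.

Star B is more luminous, by a factor of 888.

Star A: d = 1/p = 1/2.65×10^-3″ = 377.4 pc
Star A: M = m − 5 log₁₀ d + 5 = 16.54 − 5·2.5768 + 5 = 8.656
Star B: M = m − 5 log₁₀ d + 5 = 3.45 − 5·1.4330 + 5 = 1.285
ΔM = M_A − M_B = 8.656 − (1.285) = 7.371; smaller M is more luminous → Star B.
L ratio = 10^(0.4 |ΔM|) = 10^2.948 = 888.0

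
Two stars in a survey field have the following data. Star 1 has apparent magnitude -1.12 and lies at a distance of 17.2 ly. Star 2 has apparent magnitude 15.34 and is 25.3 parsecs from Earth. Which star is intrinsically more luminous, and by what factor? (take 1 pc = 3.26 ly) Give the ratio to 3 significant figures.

Star 1 is more luminous, by a factor of 167000.

Star 1: d = 17.2 ly / 3.26 = 5.276 pc
Star 1: M = m − 5 log₁₀ d + 5 = -1.12 − 5·0.7223 + 5 = 0.268
Star 2: M = m − 5 log₁₀ d + 5 = 15.34 − 5·1.4031 + 5 = 13.324
ΔM = M_1 − M_2 = 0.268 − (13.324) = -13.056; smaller M is more luminous → Star 1.
L ratio = 10^(0.4 |ΔM|) = 10^5.222 = 166900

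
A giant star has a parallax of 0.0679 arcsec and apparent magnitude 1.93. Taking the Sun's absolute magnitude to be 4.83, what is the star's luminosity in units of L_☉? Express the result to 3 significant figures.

d = 1/p = 1/0.0679″ = 14.73 pc
M = m − 5 log₁₀ d + 5 = 1.93 − 5·1.1681 + 5 = 1.089
M − M_☉ = 1.089 − 4.83 = -3.741
L/L_☉ = 10^(−0.4 × -3.741) = 31.35

L/L_☉ ≈ 31.4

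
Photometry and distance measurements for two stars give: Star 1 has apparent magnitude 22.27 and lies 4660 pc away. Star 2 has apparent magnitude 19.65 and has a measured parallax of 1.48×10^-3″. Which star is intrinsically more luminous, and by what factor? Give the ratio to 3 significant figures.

Star 1: M = m − 5 log₁₀ d + 5 = 22.27 − 5·3.6684 + 5 = 8.928
Star 2: d = 1/p = 1/1.48×10^-3″ = 675.7 pc
Star 2: M = m − 5 log₁₀ d + 5 = 19.65 − 5·2.8297 + 5 = 10.501
ΔM = M_1 − M_2 = 8.928 − (10.501) = -1.573; smaller M is more luminous → Star 1.
L ratio = 10^(0.4 |ΔM|) = 10^0.629 = 4.259

Star 1 is more luminous, by a factor of 4.26.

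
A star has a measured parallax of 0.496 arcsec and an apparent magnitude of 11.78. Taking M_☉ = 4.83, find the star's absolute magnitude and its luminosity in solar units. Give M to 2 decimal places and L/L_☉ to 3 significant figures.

d = 1/p = 1/0.496″ = 2.016 pc
M = m − 5 log₁₀ d + 5 = 11.78 − 5·0.3045 + 5 = 15.257
M − M_☉ = 15.257 − 4.83 = 10.427
L/L_☉ = 10^(−0.4 × 10.427) = 6.746×10^-5

M ≈ 15.26; L/L_☉ ≈ 6.75×10^-5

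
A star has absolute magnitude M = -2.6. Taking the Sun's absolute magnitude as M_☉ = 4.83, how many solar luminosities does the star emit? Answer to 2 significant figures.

L/L_☉ ≈ 940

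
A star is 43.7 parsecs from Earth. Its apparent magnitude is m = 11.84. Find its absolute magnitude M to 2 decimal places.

M ≈ 8.64

5 log₁₀(d/10 pc) = 5 log₁₀(43.70) − 5 = 3.202
M = m − 5 log₁₀(d/10) = 11.84 − 3.202 = 8.638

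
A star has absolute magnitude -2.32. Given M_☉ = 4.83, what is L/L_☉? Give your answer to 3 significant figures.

M − M_☉ = -2.32 − 4.83 = -7.150
L/L_☉ = 10^(−0.4 (M − M_☉)) = 10^2.860 = 724.4

L/L_☉ ≈ 724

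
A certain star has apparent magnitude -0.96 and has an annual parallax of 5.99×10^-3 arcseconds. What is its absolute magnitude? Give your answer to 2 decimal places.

M ≈ -7.07

d = 1/p = 1/5.99×10^-3″ = 166.9 pc
5 log₁₀(d/10 pc) = 5 log₁₀(166.9) − 5 = 6.113
M = m − 5 log₁₀(d/10) = -0.96 − 6.113 = -7.073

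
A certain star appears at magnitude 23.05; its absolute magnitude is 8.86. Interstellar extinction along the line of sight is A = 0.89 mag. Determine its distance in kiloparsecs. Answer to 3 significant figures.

m − M = 5 log₁₀(d/10 pc) + A  ⇒  23.05 − (8.86) − 0.89 = 5 log₁₀(d/10)
13.300 = 5 log₁₀(d/10)
log₁₀ d = (m − M − A)/5 + 1 = 3.6600
d = 10^3.6600 = 4571 pc
= 4.571 kpc

d ≈ 4.57 kpc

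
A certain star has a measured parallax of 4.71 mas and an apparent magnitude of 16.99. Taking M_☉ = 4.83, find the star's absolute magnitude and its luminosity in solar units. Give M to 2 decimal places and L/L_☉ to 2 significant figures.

M ≈ 10.36; L/L_☉ ≈ 6.2×10^-3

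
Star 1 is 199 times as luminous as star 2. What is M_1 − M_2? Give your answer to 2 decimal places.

M_1 − M_2 ≈ -5.75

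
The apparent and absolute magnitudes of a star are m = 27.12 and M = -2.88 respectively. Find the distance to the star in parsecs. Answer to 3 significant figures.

d ≈ 1.00×10^7 pc

μ = m − M = 30.000
m − M = 5 log₁₀ d − 5
log₁₀ d = (m − M)/5 + 1 = 7.0000
d = 10^7.0000 = 1.000×10^7 pc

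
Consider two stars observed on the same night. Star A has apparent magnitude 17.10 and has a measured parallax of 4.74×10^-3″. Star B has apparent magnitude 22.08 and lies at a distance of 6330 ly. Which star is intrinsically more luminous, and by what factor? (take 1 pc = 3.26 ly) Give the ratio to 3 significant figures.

Star A is more luminous, by a factor of 1.16.

Star A: d = 1/p = 1/4.74×10^-3″ = 211.0 pc
Star A: M = m − 5 log₁₀ d + 5 = 17.10 − 5·2.3242 + 5 = 10.479
Star B: d = 6330 ly / 3.26 = 1942 pc
Star B: M = m − 5 log₁₀ d + 5 = 22.08 − 5·3.2882 + 5 = 10.639
ΔM = M_A − M_B = 10.479 − (10.639) = -0.160; smaller M is more luminous → Star A.
L ratio = 10^(0.4 |ΔM|) = 10^0.064 = 1.159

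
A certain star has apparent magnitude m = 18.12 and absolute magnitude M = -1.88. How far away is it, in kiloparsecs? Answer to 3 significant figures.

d ≈ 100 kpc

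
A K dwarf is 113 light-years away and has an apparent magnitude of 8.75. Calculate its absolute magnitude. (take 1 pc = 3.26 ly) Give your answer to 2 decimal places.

M ≈ 6.05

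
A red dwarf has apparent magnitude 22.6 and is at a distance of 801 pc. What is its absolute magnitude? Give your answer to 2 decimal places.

5 log₁₀(d/10 pc) = 5 log₁₀(801.0) − 5 = 9.518
M = m − 5 log₁₀(d/10) = 22.6 − 9.518 = 13.082

M ≈ 13.08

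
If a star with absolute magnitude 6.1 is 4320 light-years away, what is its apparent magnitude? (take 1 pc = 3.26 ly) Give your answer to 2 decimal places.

d = 4320 ly / 3.26 = 1325 pc
m = M + 5 log₁₀ d − 5 = 6.1 + 5·3.1223 − 5 = 16.711

m ≈ 16.71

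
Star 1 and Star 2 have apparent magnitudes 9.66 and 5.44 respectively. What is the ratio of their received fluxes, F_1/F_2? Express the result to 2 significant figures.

Δm = 9.66 − (5.44) = 4.22
Flux ratio = 10^(−0.4 Δm) = 10^(−0.4 × 4.22) = 10^-1.688 = 0.02051

F_1/F_2 ≈ 0.021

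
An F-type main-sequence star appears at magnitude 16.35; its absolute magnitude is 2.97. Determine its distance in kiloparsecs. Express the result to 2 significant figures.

d ≈ 4.7 kpc

μ = m − M = 13.380
m − M = 5 log₁₀ d − 5
log₁₀ d = (m − M)/5 + 1 = 3.6760
d = 10^3.6760 = 4742 pc
= 4.742 kpc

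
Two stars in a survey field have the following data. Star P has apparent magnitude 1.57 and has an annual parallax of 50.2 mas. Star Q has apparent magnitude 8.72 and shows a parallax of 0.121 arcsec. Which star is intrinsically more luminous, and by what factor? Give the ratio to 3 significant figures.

Star P is more luminous, by a factor of 4210.

Star P: p = 50.2 mas = 0.0502″ → d = 1/p = 19.92 pc
Star P: M = m − 5 log₁₀ d + 5 = 1.57 − 5·1.2993 + 5 = 0.074
Star Q: d = 1/p = 1/0.121″ = 8.264 pc
Star Q: M = m − 5 log₁₀ d + 5 = 8.72 − 5·0.9172 + 5 = 9.134
ΔM = M_P − M_Q = 0.074 − (9.134) = -9.060; smaller M is more luminous → Star P.
L ratio = 10^(0.4 |ΔM|) = 10^3.624 = 4209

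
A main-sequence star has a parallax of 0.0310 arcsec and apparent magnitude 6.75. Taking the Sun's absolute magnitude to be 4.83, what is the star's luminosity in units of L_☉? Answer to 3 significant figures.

L/L_☉ ≈ 1.78

d = 1/p = 1/0.0310″ = 32.26 pc
M = m − 5 log₁₀ d + 5 = 6.75 − 5·1.5086 + 5 = 4.207
M − M_☉ = 4.207 − 4.83 = -0.623
L/L_☉ = 10^(−0.4 × -0.623) = 1.775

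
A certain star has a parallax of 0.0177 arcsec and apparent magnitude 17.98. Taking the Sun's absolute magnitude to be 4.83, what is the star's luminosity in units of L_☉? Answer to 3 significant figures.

d = 1/p = 1/0.0177″ = 56.50 pc
M = m − 5 log₁₀ d + 5 = 17.98 − 5·1.7520 + 5 = 14.220
M − M_☉ = 14.220 − 4.83 = 9.390
L/L_☉ = 10^(−0.4 × 9.390) = 1.754×10^-4

L/L_☉ ≈ 1.75×10^-4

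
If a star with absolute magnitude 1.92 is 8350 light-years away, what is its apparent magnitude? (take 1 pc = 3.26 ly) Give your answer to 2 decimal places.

m ≈ 13.96

d = 8350 ly / 3.26 = 2561 pc
m = M + 5 log₁₀ d − 5 = 1.92 + 5·3.4085 − 5 = 13.962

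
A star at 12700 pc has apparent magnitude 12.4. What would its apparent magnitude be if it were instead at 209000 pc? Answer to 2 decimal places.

m ≈ 18.48

Flux ∝ 1/d², so Δm = 5 log₁₀(d₂/d₁) = 5 log₁₀(209000/12700) = 6.082
m₂ = m₁ + Δm = 12.4 + (6.082) = 18.482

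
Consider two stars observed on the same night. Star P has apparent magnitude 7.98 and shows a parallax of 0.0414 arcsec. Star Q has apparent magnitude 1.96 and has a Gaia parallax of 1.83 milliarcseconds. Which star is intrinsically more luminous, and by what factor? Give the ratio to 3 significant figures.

Star P: d = 1/p = 1/0.0414″ = 24.15 pc
Star P: M = m − 5 log₁₀ d + 5 = 7.98 − 5·1.3830 + 5 = 6.065
Star Q: p = 1.83 mas = 1.83×10^-3″ → d = 1/p = 546.4 pc
Star Q: M = m − 5 log₁₀ d + 5 = 1.96 − 5·2.7375 + 5 = -6.728
ΔM = M_P − M_Q = 6.065 − (-6.728) = 12.793; smaller M is more luminous → Star Q.
L ratio = 10^(0.4 |ΔM|) = 10^5.117 = 130900

Star Q is more luminous, by a factor of 131000.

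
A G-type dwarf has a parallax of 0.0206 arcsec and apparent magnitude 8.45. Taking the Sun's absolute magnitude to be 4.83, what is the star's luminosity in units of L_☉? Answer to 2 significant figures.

L/L_☉ ≈ 0.84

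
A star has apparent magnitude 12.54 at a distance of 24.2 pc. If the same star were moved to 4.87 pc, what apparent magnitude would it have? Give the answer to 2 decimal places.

m ≈ 9.06

Flux ∝ 1/d², so Δm = 5 log₁₀(d₂/d₁) = 5 log₁₀(4.87/24.2) = -3.481
m₂ = m₁ + Δm = 12.54 + (-3.481) = 9.059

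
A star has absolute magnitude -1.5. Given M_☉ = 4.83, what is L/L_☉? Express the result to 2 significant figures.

L/L_☉ ≈ 340

M − M_☉ = -1.5 − 4.83 = -6.330
L/L_☉ = 10^(−0.4 (M − M_☉)) = 10^2.532 = 340.4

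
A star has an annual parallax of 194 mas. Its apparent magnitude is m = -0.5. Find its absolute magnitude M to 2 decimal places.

M ≈ 0.94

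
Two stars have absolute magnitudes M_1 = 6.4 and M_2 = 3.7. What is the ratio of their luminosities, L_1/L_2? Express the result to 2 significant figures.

ΔM = M_1 − M_2 = 2.7
L_1/L_2 = 10^(−0.4 ΔM) = 10^-1.080 = 0.08318

L_1/L_2 ≈ 0.083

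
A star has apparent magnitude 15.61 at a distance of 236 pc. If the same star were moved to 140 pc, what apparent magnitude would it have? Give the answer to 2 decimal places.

m ≈ 14.48

Flux ∝ 1/d², so Δm = 5 log₁₀(d₂/d₁) = 5 log₁₀(140/236) = -1.134
m₂ = m₁ + Δm = 15.61 + (-1.134) = 14.476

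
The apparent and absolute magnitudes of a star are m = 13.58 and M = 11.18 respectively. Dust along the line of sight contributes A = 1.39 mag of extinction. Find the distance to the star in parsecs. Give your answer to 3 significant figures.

d ≈ 15.9 pc

m − M = 5 log₁₀(d/10 pc) + A  ⇒  13.58 − (11.18) − 1.39 = 5 log₁₀(d/10)
1.010 = 5 log₁₀(d/10)
log₁₀ d = (m − M − A)/5 + 1 = 1.2020
d = 10^1.2020 = 15.92 pc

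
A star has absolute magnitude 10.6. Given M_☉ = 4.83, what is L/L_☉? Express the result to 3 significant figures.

L/L_☉ ≈ 4.92×10^-3

M − M_☉ = 10.6 − 4.83 = 5.770
L/L_☉ = 10^(−0.4 (M − M_☉)) = 10^-2.308 = 4.920×10^-3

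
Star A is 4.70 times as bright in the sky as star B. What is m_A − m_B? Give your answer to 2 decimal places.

m_A − m_B ≈ -1.68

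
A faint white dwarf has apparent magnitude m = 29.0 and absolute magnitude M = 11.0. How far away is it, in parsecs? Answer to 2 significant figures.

μ = m − M = 18.000
m − M = 5 log₁₀ d − 5
log₁₀ d = (m − M)/5 + 1 = 4.6000
d = 10^4.6000 = 39810 pc

d ≈ 40000 pc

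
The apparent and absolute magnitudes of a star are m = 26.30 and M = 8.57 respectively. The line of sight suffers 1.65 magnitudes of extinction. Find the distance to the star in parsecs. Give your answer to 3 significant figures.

m − M = 5 log₁₀(d/10 pc) + A  ⇒  26.30 − (8.57) − 1.65 = 5 log₁₀(d/10)
16.080 = 5 log₁₀(d/10)
log₁₀ d = (m − M − A)/5 + 1 = 4.2160
d = 10^4.2160 = 16440 pc

d ≈ 16400 pc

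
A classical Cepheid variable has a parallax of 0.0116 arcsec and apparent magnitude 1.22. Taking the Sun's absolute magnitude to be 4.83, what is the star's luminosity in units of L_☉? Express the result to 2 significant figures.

d = 1/p = 1/0.0116″ = 86.21 pc
M = m − 5 log₁₀ d + 5 = 1.22 − 5·1.9355 + 5 = -3.458
M − M_☉ = -3.458 − 4.83 = -8.288
L/L_☉ = 10^(−0.4 × -8.288) = 2066

L/L_☉ ≈ 2100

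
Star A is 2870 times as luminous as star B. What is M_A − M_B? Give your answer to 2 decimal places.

M_A − M_B ≈ -8.64

Pogson: ΔM = −2.5 log₁₀(ratio) = −2.5 log₁₀(2870) = −2.5 × 3.4579 = -8.645
Star A is brighter, so it has the smaller magnitude: the difference is negative.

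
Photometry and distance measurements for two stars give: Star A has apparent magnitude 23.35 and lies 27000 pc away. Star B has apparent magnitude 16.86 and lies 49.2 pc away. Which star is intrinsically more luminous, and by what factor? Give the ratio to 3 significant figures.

Star A is more luminous, by a factor of 763.

Star A: M = m − 5 log₁₀ d + 5 = 23.35 − 5·4.4314 + 5 = 6.193
Star B: M = m − 5 log₁₀ d + 5 = 16.86 − 5·1.6920 + 5 = 13.400
ΔM = M_A − M_B = 6.193 − (13.400) = -7.207; smaller M is more luminous → Star A.
L ratio = 10^(0.4 |ΔM|) = 10^2.883 = 763.5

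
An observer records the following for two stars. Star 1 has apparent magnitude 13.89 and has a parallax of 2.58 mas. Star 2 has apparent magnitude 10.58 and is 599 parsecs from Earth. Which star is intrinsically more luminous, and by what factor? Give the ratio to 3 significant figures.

Star 1: p = 2.58 mas = 2.58×10^-3″ → d = 1/p = 387.6 pc
Star 1: M = m − 5 log₁₀ d + 5 = 13.89 − 5·2.5884 + 5 = 5.948
Star 2: M = m − 5 log₁₀ d + 5 = 10.58 − 5·2.7774 + 5 = 1.693
ΔM = M_1 − M_2 = 5.948 − (1.693) = 4.255; smaller M is more luminous → Star 2.
L ratio = 10^(0.4 |ΔM|) = 10^1.702 = 50.36

Star 2 is more luminous, by a factor of 50.4.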